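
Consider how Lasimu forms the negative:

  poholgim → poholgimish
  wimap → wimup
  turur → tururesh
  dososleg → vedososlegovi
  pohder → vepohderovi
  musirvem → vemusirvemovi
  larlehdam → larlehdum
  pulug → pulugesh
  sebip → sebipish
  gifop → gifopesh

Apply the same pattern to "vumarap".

musirvem and larlehdam both end in -m yet inflect differently (vemusirvemovi, larlehdum), so the final letter is not what conditions the rule; the last vowel is.
"vumarap" has last vowel 'a'. The stems whose last vowel is 'a' (larlehdam → larlehdum, wimap → wimup) change the last vowel to 'u'.
The other patterns: stems whose last vowel is 'e' add ve- … -ovi around the stem; stems whose last vowel is 'i' add -ish; stems whose last vowel is 'o' or 'u' add -esh.
So vumarap → vumarup.

vumarup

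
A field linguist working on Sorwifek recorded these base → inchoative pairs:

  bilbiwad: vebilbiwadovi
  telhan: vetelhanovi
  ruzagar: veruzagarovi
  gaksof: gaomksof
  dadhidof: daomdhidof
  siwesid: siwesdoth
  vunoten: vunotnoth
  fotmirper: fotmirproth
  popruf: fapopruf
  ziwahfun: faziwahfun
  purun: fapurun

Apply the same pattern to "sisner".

sisnroth

"sisner" has last vowel 'e'. The stems whose last vowel is 'e' (vunoten → vunotnoth, fotmirper → fotmirproth) delete the last vowel and add -oth.
So sisner → sisnroth.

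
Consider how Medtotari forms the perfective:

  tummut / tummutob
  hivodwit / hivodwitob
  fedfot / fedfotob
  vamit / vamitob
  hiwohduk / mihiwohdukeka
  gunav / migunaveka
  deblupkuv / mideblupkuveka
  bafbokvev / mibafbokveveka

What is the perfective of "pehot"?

tummut and hiwohduk both have last vowel 'u' yet inflect differently (tummutob, mihiwohdukeka), so the last vowel is not what conditions the rule; the final letter is.
"pehot" ends in -t. The stems ending in -t (tummut → tummutob, hivodwit → hivodwitob, fedfot → fedfotob) add -ob.
So pehot → pehotob.

pehotob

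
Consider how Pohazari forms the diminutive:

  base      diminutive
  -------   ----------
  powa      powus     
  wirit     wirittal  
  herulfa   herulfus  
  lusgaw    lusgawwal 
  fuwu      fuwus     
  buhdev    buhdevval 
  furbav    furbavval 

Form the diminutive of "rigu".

"rigu" ends in a vowel. The stems ending in a vowel (fuwu → fuwus, powa → powus, herulfa → herulfus) drop the final letter and add -us.
The other pattern: stems ending in a consonant double the final consonant and add -al.
So rigu → rigus.

rigus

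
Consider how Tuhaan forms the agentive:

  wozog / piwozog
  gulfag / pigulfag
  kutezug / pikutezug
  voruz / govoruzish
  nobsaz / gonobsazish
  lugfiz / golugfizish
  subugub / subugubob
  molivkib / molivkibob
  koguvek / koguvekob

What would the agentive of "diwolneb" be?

kutezug and voruz both have last vowel 'u' yet inflect differently (pikutezug, govoruzish), so the last vowel is not what conditions the rule; the final letter is.
"diwolneb" ends in -b. The stems ending in -b (subugub → subugubob, molivkib → molivkibob) add -ob.
The other patterns: stems ending in -g add the prefix pi-; stems ending in -z add go- … -ish around the stem.
So diwolneb → diwolnebob.

diwolnebob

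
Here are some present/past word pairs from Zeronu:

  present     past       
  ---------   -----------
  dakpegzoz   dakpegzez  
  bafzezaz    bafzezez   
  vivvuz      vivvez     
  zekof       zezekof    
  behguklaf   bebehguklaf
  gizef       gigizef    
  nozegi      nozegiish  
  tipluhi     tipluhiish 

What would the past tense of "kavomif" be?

kakavomif

dakpegzoz and zekof both have last vowel 'o' yet inflect differently (dakpegzez, zezekof), so the last vowel is not what conditions the rule; the final letter is.
"kavomif" ends in -f. The stems ending in -f (zekof → zezekof, behguklaf → bebehguklaf, gizef → gigizef) repeat the first consonant+vowel as a prefix.
The other patterns: stems ending in -z change the last vowel to 'e'; stems ending in -i add -ish.
So kavomif → kakavomif.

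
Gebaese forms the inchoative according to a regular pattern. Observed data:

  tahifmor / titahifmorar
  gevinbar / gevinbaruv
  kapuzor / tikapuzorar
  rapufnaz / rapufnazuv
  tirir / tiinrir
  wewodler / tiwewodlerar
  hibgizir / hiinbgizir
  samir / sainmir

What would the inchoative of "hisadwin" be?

hiinsadwin

gevinbar and tirir both end in -r yet inflect differently (gevinbaruv, tiinrir), so the final letter is not what conditions the rule; the last vowel is.
"hisadwin" has last vowel 'i'. The stems whose last vowel is 'i' (tirir → tiinrir, samir → sainmir, hibgizir → hiinbgizir) insert -in- after the first vowel.
The other patterns: stems whose last vowel is 'a' add -uv; stems whose last vowel is 'e' or 'o' add ti- … -ar around the stem.
So hisadwin → hiinsadwin.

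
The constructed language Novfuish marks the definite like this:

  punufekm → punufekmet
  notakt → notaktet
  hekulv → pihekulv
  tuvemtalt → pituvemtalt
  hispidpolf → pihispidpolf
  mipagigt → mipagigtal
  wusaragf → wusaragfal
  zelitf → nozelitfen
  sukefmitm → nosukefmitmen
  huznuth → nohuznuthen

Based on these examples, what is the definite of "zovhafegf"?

notakt and tuvemtalt both end in -t yet inflect differently (notaktet, pituvemtalt), so the final letter is not what conditions the rule; the second-to-last letter is.
"zovhafegf" has second-to-last letter 'g'. The stems whose second-to-last letter is 'g' (mipagigt → mipagigtal, wusaragf → wusaragfal) add -al.
The other patterns: stems whose second-to-last letter is 'k' add -et; stems whose second-to-last letter is 'l' add the prefix pi-; stems whose second-to-last letter is 't' add no- … -en around the stem.
So zovhafegf → zovhafegfal.

zovhafegfal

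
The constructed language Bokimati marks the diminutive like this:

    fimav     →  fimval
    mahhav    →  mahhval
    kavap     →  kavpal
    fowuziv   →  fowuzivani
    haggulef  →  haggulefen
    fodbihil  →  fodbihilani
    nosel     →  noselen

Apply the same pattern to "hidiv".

hidivani

fodbihil and nosel both end in -l yet inflect differently (fodbihilani, noselen), so the final letter is not what conditions the rule; the last vowel is.
"hidiv" has last vowel 'i'. The stems whose last vowel is 'i' (fowuziv → fowuzivani, fodbihil → fodbihilani) add -ani.
The other patterns: stems whose last vowel is 'e' add -en; stems whose last vowel is 'a' delete the last vowel and add -al.
So hidiv → hidivani.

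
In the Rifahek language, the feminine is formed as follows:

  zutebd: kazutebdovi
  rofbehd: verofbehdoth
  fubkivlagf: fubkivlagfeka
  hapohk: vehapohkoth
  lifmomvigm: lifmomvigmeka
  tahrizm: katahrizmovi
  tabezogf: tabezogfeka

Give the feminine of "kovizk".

rofbehd and zutebd both end in -d yet inflect differently (verofbehdoth, kazutebdovi), so the final letter is not what conditions the rule; the second-to-last letter is.
"kovizk" has second-to-last letter 'z'. The one such stem in the data (tahrizm → katahrizmovi) adds ka- … -ovi around the stem, so the same rule applies.
The other patterns: stems whose second-to-last letter is 'g' add -eka; stems whose second-to-last letter is 'h' add ve- … -oth around the stem.
So kovizk → kakovizkovi.

kakovizkovi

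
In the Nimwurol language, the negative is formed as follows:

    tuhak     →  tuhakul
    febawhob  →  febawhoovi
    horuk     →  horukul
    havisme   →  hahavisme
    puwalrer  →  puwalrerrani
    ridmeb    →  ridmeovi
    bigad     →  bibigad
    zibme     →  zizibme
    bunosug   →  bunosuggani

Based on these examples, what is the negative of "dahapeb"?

tuhak and bigad both have last vowel 'a' yet inflect differently (tuhakul, bibigad), so the last vowel is not what conditions the rule; the final letter is.
"dahapeb" ends in -b. The stems ending in -b (ridmeb → ridmeovi, febawhob → febawhoovi) drop the final letter and add -ovi.
The other patterns: stems ending in -k add -ul; stems ending in -d or -e repeat the first consonant+vowel as a prefix; stems ending in -g or -r double the final consonant and add -ani.
So dahapeb → dahapeovi.

dahapeovi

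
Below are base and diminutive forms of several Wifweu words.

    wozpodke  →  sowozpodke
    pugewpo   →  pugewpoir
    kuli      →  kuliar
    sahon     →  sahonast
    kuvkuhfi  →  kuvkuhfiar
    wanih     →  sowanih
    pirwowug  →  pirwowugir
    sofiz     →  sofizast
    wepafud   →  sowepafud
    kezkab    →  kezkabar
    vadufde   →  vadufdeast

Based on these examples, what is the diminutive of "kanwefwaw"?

kanwefwawar

wozpodke and vadufde both end in -e yet inflect differently (sowozpodke, vadufdeast), so the final letter is not what conditions the rule; the first letter is.
"kanwefwaw" begins with k-. The stems beginning with k- (kezkab → kezkabar, kuvkuhfi → kuvkuhfiar, kuli → kuliar) add -ar.
So kanwefwaw → kanwefwawar.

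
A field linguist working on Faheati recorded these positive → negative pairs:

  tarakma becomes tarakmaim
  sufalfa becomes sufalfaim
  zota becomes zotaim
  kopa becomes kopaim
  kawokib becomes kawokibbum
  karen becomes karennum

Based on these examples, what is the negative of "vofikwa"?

"vofikwa" ends in a vowel. The stems ending in a vowel (tarakma → tarakmaim, sufalfa → sufalfaim, zota → zotaim) add -im.
The other pattern: stems ending in a consonant double the final consonant and add -um.
So vofikwa → vofikwaim.

vofikwaim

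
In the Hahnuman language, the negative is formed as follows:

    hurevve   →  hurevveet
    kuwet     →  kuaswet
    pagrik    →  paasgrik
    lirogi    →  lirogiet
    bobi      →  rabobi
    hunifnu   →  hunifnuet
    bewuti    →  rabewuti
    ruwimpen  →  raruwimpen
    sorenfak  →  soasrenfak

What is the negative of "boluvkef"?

raboluvkef

lirogi and bewuti both end in -i yet inflect differently (lirogiet, rabewuti), so the final letter is not what conditions the rule; the first letter is.
"boluvkef" begins with b-. The stems beginning with b- (bewuti → rabewuti, bobi → rabobi) add the prefix ra-.
The other patterns: stems beginning with h- or l- add -et; stems beginning with k-, p- or s- insert -as- after the first vowel.
So boluvkef → raboluvkef.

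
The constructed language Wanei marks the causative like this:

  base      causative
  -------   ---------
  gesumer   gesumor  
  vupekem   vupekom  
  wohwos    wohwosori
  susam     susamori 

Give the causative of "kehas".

"kehas" has last vowel 'a'. The one such stem in the data (susam → susamori) adds -ori, so the same rule applies.
The other pattern: stems whose last vowel is 'e' change the last vowel to 'o'.
So kehas → kehasori.

kehasori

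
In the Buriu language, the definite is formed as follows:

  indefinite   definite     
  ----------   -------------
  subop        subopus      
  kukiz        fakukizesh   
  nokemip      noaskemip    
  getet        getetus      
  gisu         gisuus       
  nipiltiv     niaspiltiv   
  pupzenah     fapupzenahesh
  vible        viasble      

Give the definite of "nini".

niasni

subop and nokemip both end in -p yet inflect differently (subopus, noaskemip), so the final letter is not what conditions the rule; the first letter is.
"nini" begins with n-. The stems beginning with n- (nipiltiv → niaspiltiv, nokemip → noaskemip) insert -as- after the first vowel.
The other patterns: stems beginning with g- or s- add -us; stems beginning with k- or p- add fa- … -esh around the stem.
So nini → niasni.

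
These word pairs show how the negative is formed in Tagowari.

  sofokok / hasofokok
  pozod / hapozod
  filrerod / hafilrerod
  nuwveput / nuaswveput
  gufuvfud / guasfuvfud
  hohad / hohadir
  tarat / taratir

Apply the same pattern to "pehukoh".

pozod and gufuvfud both end in -d yet inflect differently (hapozod, guasfuvfud), so the final letter is not what conditions the rule; the last vowel is.
"pehukoh" has last vowel 'o'. The stems whose last vowel is 'o' (sofokok → hasofokok, pozod → hapozod, filrerod → hafilrerod) add the prefix ha-.
The other patterns: stems whose last vowel is 'u' insert -as- after the first vowel; stems whose last vowel is 'a' add -ir.
So pehukoh → hapehukoh.

hapehukoh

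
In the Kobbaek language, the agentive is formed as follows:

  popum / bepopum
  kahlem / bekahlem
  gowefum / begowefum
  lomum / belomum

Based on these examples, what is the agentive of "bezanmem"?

Every pair shown (popum → bepopum, kahlem → bekahlem, gowefum → begowefum, …) follows the same rule: add the prefix be-.
So bezanmem → bebezanmem.

bebezanmem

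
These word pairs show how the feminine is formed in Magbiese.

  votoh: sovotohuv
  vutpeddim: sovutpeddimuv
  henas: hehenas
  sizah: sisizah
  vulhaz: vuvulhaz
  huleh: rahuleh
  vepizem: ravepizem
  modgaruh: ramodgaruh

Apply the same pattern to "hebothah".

hehebothah

votoh and sizah both end in -h yet inflect differently (sovotohuv, sisizah), so the final letter is not what conditions the rule; the last vowel is.
"hebothah" has last vowel 'a'. The stems whose last vowel is 'a' (henas → hehenas, sizah → sisizah, vulhaz → vuvulhaz) repeat the first consonant+vowel as a prefix.
So hebothah → hehebothah.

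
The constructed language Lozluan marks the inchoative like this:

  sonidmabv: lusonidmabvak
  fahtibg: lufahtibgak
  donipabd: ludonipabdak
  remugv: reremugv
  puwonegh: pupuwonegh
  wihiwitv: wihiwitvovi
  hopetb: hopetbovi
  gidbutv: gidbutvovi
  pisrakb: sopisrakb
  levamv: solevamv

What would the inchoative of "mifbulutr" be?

mifbulutrovi

"mifbulutr" has second-to-last letter 't'. The stems whose second-to-last letter is 't' (wihiwitv → wihiwitvovi, hopetb → hopetbovi, gidbutv → gidbutvovi) add -ovi.
The other patterns: stems whose second-to-last letter is 'b' add lu- … -ak around the stem; stems whose second-to-last letter is 'g' repeat the first consonant+vowel as a prefix; stems whose second-to-last letter is 'k' or 'm' add the prefix so-.
So mifbulutr → mifbulutrovi.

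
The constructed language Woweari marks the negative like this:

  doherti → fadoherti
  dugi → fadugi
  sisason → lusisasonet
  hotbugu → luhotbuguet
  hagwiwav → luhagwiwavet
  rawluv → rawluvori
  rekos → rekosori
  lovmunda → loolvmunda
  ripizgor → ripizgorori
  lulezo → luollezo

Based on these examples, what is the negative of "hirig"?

rawluv and hagwiwav both end in -v yet inflect differently (rawluvori, luhagwiwavet), so the final letter is not what conditions the rule; the first letter is.
"hirig" begins with h-. The stems beginning with h- (hotbugu → luhotbuguet, hagwiwav → luhagwiwavet) add lu- … -et around the stem.
So hirig → luhiriget.

luhiriget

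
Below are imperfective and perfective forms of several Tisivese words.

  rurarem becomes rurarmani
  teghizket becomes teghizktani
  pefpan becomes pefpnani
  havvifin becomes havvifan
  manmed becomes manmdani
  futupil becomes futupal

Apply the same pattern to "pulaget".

"pulaget" has last vowel 'e'. The stems whose last vowel is 'e' (teghizket → teghizktani, manmed → manmdani, rurarem → rurarmani) delete the last vowel and add -ani.
The other pattern: stems whose last vowel is 'i' change the last vowel to 'a'.
So pulaget → pulagtani.

pulagtani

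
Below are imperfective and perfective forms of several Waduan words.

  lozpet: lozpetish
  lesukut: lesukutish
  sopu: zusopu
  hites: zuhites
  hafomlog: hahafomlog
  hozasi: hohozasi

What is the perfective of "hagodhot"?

hagodhotish

lesukut and sopu both have last vowel 'u' yet inflect differently (lesukutish, zusopu), so the last vowel is not what conditions the rule; the final letter is.
"hagodhot" ends in -t. The stems ending in -t (lozpet → lozpetish, lesukut → lesukutish) add -ish.
The other patterns: stems ending in -s or -u add the prefix zu-; stems ending in -g or -i repeat the first consonant+vowel as a prefix.
So hagodhot → hagodhotish.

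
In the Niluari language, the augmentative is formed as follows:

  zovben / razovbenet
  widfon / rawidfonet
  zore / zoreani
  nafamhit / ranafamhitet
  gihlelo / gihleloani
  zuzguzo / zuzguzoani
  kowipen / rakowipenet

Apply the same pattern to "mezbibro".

mezbibroani

widfon and zuzguzo both have last vowel 'o' yet inflect differently (rawidfonet, zuzguzoani), so the last vowel is not what conditions the rule; whether the stem ends in a vowel or a consonant is.
"mezbibro" ends in a vowel. The stems ending in a vowel (zuzguzo → zuzguzoani, zore → zoreani, gihlelo → gihleloani) add -ani.
The other pattern: stems ending in a consonant add ra- … -et around the stem.
So mezbibro → mezbibroani.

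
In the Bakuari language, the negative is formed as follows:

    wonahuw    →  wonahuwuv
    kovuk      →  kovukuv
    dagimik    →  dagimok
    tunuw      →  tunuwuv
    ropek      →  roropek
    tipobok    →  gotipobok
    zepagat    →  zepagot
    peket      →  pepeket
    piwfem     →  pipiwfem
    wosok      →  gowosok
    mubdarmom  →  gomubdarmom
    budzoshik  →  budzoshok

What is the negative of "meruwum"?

meruwumuv

"meruwum" has last vowel 'u'. The stems whose last vowel is 'u' (tunuw → tunuwuv, kovuk → kovukuv, wonahuw → wonahuwuv) add -uv.
So meruwum → meruwumuv.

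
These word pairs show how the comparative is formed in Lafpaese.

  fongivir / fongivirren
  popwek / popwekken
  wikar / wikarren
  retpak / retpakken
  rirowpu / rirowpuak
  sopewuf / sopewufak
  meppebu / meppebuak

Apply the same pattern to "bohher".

bohherren

"bohher" ends in -r. The stems ending in -r (fongivir → fongivirren, wikar → wikarren) double the final consonant and add -en.
The other pattern: stems ending in -f or -u add -ak.
So bohher → bohherren.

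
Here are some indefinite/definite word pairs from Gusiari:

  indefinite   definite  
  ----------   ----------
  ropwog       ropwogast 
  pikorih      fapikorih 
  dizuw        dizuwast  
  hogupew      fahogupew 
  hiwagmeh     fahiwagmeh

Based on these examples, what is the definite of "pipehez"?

fapipehez

"pipehez" has 3 vowels. The stems with 3 vowels (pikorih → fapikorih, hiwagmeh → fahiwagmeh, hogupew → fahogupew) add the prefix fa-.
So pipehez → fapipehez.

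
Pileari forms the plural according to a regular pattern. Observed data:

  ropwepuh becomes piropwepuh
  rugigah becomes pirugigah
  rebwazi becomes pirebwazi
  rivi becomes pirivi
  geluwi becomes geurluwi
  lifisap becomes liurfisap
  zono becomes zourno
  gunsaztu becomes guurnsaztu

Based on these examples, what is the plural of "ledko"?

rebwazi and geluwi both end in -i yet inflect differently (pirebwazi, geurluwi), so the final letter is not what conditions the rule; the first letter is.
"ledko" begins with l-. The one such stem in the data (lifisap → liurfisap) inserts -ur- after the first vowel (as do geluwi, zono), so the same rule applies.
So ledko → leurdko.

leurdko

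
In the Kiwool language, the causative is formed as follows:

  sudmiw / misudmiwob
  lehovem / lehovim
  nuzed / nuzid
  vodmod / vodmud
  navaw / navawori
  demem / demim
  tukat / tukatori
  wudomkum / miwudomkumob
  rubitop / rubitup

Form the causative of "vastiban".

nuzed and vodmod both end in -d yet inflect differently (nuzid, vodmud), so the final letter is not what conditions the rule; the last vowel is.
"vastiban" has last vowel 'a'. The stems whose last vowel is 'a' (tukat → tukatori, navaw → navawori) add -ori.
The other patterns: stems whose last vowel is 'e' change the last vowel to 'i'; stems whose last vowel is 'o' change the last vowel to 'u'; stems whose last vowel is 'i' or 'u' add mi- … -ob around the stem.
So vastiban → vastibanori.

vastibanori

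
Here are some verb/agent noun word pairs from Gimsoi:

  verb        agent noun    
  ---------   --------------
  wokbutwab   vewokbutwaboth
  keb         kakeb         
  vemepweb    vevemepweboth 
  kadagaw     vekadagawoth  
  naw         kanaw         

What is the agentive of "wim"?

keb and wokbutwab both end in -b yet inflect differently (kakeb, vewokbutwaboth), so the final letter is not what conditions the rule; the number of vowels is.
"wim" has 1 vowel. The stems with 1 vowel (keb → kakeb, naw → kanaw) add the prefix ka-.
So wim → kawim.

kawim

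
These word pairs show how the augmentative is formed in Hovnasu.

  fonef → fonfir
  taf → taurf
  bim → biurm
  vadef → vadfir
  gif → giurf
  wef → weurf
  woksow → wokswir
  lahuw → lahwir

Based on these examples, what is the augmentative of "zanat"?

"zanat" has 2 vowels. The stems with 2 vowels (woksow → wokswir, lahuw → lahwir, fonef → fonfir) delete the last vowel and add -ir.
The other pattern: stems with 1 vowel insert -ur- after the first vowel.
So zanat → zantir.

zantir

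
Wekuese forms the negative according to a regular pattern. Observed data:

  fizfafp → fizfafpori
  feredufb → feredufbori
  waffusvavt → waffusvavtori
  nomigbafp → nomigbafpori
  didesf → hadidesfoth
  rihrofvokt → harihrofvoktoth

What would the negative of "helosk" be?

rihrofvokt and waffusvavt both end in -t yet inflect differently (harihrofvoktoth, waffusvavtori), so the final letter is not what conditions the rule; the second-to-last letter is.
"helosk" has second-to-last letter 's'. The one such stem in the data (didesf → hadidesfoth) adds ha- … -oth around the stem, so the same rule applies.
So helosk → haheloskoth.

haheloskoth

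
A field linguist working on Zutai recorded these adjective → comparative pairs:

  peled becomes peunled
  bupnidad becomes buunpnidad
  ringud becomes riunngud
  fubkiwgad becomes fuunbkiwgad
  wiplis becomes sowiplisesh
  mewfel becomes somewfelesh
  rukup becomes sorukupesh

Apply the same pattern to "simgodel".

peled and mewfel both have last vowel 'e' yet inflect differently (peunled, somewfelesh), so the last vowel is not what conditions the rule; the final letter is.
"simgodel" ends in -l. The one such stem in the data (mewfel → somewfelesh) adds so- … -esh around the stem, so the same rule applies.
The other pattern: stems ending in -d insert -un- after the first vowel.
So simgodel → sosimgodelesh.

sosimgodelesh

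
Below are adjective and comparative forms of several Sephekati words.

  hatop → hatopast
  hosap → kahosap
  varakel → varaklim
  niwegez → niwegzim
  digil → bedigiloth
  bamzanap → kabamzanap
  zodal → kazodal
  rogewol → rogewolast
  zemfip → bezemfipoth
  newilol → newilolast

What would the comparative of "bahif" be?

bebahifoth

zodal and rogewol both end in -l yet inflect differently (kazodal, rogewolast), so the final letter is not what conditions the rule; the last vowel is.
"bahif" has last vowel 'i'. The stems whose last vowel is 'i' (digil → bedigiloth, zemfip → bezemfipoth) add be- … -oth around the stem.
So bahif → bebahifoth.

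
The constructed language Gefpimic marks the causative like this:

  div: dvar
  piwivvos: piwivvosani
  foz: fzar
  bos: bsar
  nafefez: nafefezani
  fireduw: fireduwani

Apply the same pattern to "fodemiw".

fodemiwani

nafefez and foz both end in -z yet inflect differently (nafefezani, fzar), so the final letter is not what conditions the rule; the number of vowels is.
"fodemiw" has 3 vowels. The stems with 3 vowels (fireduw → fireduwani, piwivvos → piwivvosani, nafefez → nafefezani) add -ani.
The other pattern: stems with 1 vowel delete the last vowel and add -ar.
So fodemiw → fodemiwani.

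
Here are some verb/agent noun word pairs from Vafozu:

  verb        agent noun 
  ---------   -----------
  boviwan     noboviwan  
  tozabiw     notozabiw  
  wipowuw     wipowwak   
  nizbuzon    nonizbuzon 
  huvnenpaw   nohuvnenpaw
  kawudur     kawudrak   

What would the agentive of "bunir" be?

nobunir

wipowuw and tozabiw both end in -w yet inflect differently (wipowwak, notozabiw), so the final letter is not what conditions the rule; the last vowel is.
"bunir" has last vowel 'i'. The one such stem in the data (tozabiw → notozabiw) adds the prefix no-, so the same rule applies.
So bunir → nobunir.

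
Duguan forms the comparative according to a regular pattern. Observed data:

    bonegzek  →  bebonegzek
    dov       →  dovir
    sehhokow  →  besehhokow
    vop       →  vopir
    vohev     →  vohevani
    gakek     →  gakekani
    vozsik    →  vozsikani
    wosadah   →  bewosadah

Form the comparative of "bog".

bogir

dov and vohev both end in -v yet inflect differently (dovir, vohevani), so the final letter is not what conditions the rule; the number of vowels is.
"bog" has 1 vowel. The stems with 1 vowel (dov → dovir, vop → vopir) add -ir.
The other patterns: stems with 2 vowels add -ani; stems with 3 vowels add the prefix be-.
So bog → bogir.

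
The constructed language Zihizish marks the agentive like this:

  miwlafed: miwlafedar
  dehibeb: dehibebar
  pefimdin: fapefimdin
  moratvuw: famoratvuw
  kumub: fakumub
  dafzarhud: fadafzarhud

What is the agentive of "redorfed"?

redorfedar

dehibeb and kumub both end in -b yet inflect differently (dehibebar, fakumub), so the final letter is not what conditions the rule; the last vowel is.
"redorfed" has last vowel 'e'. The stems whose last vowel is 'e' (miwlafed → miwlafedar, dehibeb → dehibebar) add -ar.
The other pattern: stems whose last vowel is 'i' or 'u' add the prefix fa-.
So redorfed → redorfedar.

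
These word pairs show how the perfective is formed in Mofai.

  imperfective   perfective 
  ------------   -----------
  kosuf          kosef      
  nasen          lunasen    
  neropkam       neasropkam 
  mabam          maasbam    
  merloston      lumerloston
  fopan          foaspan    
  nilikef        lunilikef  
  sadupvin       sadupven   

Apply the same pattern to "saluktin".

fopan and nasen both end in -n yet inflect differently (foaspan, lunasen), so the final letter is not what conditions the rule; the last vowel is.
"saluktin" has last vowel 'i'. The one such stem in the data (sadupvin → sadupven) changes the last vowel to 'e' (as does kosuf), so the same rule applies.
The other patterns: stems whose last vowel is 'a' insert -as- after the first vowel; stems whose last vowel is 'e' or 'o' add the prefix lu-.
So saluktin → salukten.

salukten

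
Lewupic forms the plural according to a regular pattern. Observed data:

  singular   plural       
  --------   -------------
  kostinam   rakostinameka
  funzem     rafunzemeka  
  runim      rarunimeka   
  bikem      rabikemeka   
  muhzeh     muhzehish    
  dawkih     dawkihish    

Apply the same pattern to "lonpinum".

funzem and muhzeh both have last vowel 'e' yet inflect differently (rafunzemeka, muhzehish), so the last vowel is not what conditions the rule; the final letter is.
"lonpinum" ends in -m. The stems ending in -m (kostinam → rakostinameka, funzem → rafunzemeka, runim → rarunimeka) add ra- … -eka around the stem.
The other pattern: stems ending in -h add -ish.
So lonpinum → ralonpinumeka.

ralonpinumeka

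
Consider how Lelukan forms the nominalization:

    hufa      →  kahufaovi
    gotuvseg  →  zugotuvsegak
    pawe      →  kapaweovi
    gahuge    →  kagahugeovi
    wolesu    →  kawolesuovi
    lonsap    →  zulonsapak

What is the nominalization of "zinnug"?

hufa and lonsap both have last vowel 'a' yet inflect differently (kahufaovi, zulonsapak), so the last vowel is not what conditions the rule; whether the stem ends in a vowel or a consonant is.
"zinnug" ends in a consonant. The stems ending in a consonant (lonsap → zulonsapak, gotuvseg → zugotuvsegak) add zu- … -ak around the stem.
So zinnug → zuzinnugak.

zuzinnugak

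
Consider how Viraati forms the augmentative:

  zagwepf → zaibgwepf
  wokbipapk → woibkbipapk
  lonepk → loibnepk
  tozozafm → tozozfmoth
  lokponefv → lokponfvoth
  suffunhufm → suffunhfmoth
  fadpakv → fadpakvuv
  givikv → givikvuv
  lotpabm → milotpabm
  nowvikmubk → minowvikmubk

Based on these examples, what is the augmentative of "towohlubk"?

mitowohlubk

lokponefv and fadpakv both end in -v yet inflect differently (lokponfvoth, fadpakvuv), so the final letter is not what conditions the rule; the second-to-last letter is.
"towohlubk" has second-to-last letter 'b'. The stems whose second-to-last letter is 'b' (lotpabm → milotpabm, nowvikmubk → minowvikmubk) add the prefix mi-.
So towohlubk → mitowohlubk.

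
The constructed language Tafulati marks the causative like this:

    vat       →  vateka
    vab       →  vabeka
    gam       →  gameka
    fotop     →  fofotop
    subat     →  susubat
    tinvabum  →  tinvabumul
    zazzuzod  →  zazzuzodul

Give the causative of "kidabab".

kidababul

vat and subat both end in -t yet inflect differently (vateka, susubat), so the final letter is not what conditions the rule; the number of vowels is.
"kidabab" has 3 vowels. The stems with 3 vowels (tinvabum → tinvabumul, zazzuzod → zazzuzodul) add -ul.
The other patterns: stems with 1 vowel add -eka; stems with 2 vowels repeat the first consonant+vowel as a prefix.
So kidabab → kidababul.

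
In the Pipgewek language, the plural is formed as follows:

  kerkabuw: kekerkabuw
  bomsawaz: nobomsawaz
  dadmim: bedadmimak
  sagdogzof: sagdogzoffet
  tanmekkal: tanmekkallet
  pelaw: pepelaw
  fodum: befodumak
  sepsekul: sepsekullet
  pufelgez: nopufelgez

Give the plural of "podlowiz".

nopodlowiz

"podlowiz" ends in -z. The stems ending in -z (bomsawaz → nobomsawaz, pufelgez → nopufelgez) add the prefix no-.
So podlowiz → nopodlowiz.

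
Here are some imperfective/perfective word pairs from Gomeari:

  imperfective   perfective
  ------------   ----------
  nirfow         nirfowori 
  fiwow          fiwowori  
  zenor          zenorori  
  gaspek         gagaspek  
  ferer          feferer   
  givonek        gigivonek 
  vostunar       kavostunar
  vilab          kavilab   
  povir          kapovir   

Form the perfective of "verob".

zenor and ferer both end in -r yet inflect differently (zenorori, feferer), so the final letter is not what conditions the rule; the last vowel is.
"verob" has last vowel 'o'. The stems whose last vowel is 'o' (nirfow → nirfowori, fiwow → fiwowori, zenor → zenorori) add -ori.
The other patterns: stems whose last vowel is 'e' repeat the first consonant+vowel as a prefix; stems whose last vowel is 'a' or 'i' add the prefix ka-.
So verob → verobori.

verobori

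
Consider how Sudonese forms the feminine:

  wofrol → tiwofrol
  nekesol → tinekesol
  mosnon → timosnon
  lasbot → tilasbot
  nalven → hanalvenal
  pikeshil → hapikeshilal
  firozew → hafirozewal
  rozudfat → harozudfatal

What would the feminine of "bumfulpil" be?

mosnon and nalven both end in -n yet inflect differently (timosnon, hanalvenal), so the final letter is not what conditions the rule; the last vowel is.
"bumfulpil" has last vowel 'i'. The one such stem in the data (pikeshil → hapikeshilal) adds ha- … -al around the stem, so the same rule applies.
So bumfulpil → habumfulpilal.

habumfulpilal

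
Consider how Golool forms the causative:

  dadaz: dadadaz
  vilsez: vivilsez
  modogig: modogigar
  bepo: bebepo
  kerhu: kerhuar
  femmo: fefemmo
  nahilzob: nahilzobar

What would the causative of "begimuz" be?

bepo and nahilzob both have last vowel 'o' yet inflect differently (bebepo, nahilzobar), so the last vowel is not what conditions the rule; the final letter is.
"begimuz" ends in -z. The stems ending in -z (vilsez → vivilsez, dadaz → dadadaz) repeat the first consonant+vowel as a prefix.
So begimuz → bebegimuz.

bebegimuz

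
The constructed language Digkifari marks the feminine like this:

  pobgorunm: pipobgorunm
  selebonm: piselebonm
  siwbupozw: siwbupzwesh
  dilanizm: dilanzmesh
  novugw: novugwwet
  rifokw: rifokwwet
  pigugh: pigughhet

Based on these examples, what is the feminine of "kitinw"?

pikitinw

pobgorunm and dilanizm both end in -m yet inflect differently (pipobgorunm, dilanzmesh), so the final letter is not what conditions the rule; the second-to-last letter is.
"kitinw" has second-to-last letter 'n'. The stems whose second-to-last letter is 'n' (pobgorunm → pipobgorunm, selebonm → piselebonm) add the prefix pi-.
The other patterns: stems whose second-to-last letter is 'z' delete the last vowel and add -esh; stems whose second-to-last letter is 'g' or 'k' double the final consonant and add -et.
So kitinw → pikitinw.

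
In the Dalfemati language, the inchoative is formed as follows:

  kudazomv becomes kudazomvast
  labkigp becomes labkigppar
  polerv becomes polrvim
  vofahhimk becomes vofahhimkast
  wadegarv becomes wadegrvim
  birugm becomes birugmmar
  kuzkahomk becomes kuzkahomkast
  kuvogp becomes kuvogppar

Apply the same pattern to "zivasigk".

"zivasigk" has second-to-last letter 'g'. The stems whose second-to-last letter is 'g' (kuvogp → kuvogppar, labkigp → labkigppar, birugm → birugmmar) double the final consonant and add -ar.
The other patterns: stems whose second-to-last letter is 'm' add -ast; stems whose second-to-last letter is 'r' delete the last vowel and add -im.
So zivasigk → zivasigkkar.

zivasigkkar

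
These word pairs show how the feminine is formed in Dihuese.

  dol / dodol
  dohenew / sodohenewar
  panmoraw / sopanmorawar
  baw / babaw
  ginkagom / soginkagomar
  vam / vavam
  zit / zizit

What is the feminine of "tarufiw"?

sotarufiwar

vam and ginkagom both end in -m yet inflect differently (vavam, soginkagomar), so the final letter is not what conditions the rule; the number of vowels is.
"tarufiw" has 3 vowels. The stems with 3 vowels (ginkagom → soginkagomar, panmoraw → sopanmorawar, dohenew → sodohenewar) add so- … -ar around the stem.
The other pattern: stems with 1 vowel repeat the first consonant+vowel as a prefix.
So tarufiw → sotarufiwar.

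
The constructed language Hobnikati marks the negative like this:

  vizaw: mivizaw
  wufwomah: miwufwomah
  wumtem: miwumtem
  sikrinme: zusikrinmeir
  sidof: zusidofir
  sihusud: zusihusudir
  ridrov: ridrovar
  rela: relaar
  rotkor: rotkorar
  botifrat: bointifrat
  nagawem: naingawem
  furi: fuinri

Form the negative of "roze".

rozear

wumtem and nagawem both end in -m yet inflect differently (miwumtem, naingawem), so the final letter is not what conditions the rule; the first letter is.
"roze" begins with r-. The stems beginning with r- (ridrov → ridrovar, rela → relaar, rotkor → rotkorar) add -ar.
The other patterns: stems beginning with v- or w- add the prefix mi-; stems beginning with s- add zu- … -ir around the stem; stems beginning with b-, f- or n- insert -in- after the first vowel.
So roze → rozear.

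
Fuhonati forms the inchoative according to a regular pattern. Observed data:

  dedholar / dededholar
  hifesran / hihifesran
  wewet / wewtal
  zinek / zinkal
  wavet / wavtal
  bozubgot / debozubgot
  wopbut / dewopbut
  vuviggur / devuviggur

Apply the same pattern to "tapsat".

wewet and bozubgot both end in -t yet inflect differently (wewtal, debozubgot), so the final letter is not what conditions the rule; the last vowel is.
"tapsat" has last vowel 'a'. The stems whose last vowel is 'a' (dedholar → dededholar, hifesran → hihifesran) repeat the first consonant+vowel as a prefix.
So tapsat → tatapsat.

tatapsat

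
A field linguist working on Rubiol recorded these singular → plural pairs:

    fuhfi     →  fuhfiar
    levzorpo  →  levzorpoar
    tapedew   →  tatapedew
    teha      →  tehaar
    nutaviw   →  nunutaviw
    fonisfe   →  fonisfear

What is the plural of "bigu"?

biguar

fonisfe and tapedew both have last vowel 'e' yet inflect differently (fonisfear, tatapedew), so the last vowel is not what conditions the rule; whether the stem ends in a vowel or a consonant is.
"bigu" ends in a vowel. The stems ending in a vowel (levzorpo → levzorpoar, fonisfe → fonisfear, teha → tehaar) add -ar.
So bigu → biguar.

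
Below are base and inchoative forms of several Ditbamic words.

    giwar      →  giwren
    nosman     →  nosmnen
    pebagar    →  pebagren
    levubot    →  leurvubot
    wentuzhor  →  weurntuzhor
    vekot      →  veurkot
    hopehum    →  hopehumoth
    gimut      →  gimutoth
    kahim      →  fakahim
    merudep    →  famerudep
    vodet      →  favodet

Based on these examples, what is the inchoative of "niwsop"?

niurwsop

giwar and wentuzhor both end in -r yet inflect differently (giwren, weurntuzhor), so the final letter is not what conditions the rule; the last vowel is.
"niwsop" has last vowel 'o'. The stems whose last vowel is 'o' (levubot → leurvubot, wentuzhor → weurntuzhor, vekot → veurkot) insert -ur- after the first vowel.
The other patterns: stems whose last vowel is 'a' delete the last vowel and add -en; stems whose last vowel is 'u' add -oth; stems whose last vowel is 'e' or 'i' add the prefix fa-.
So niwsop → niurwsop.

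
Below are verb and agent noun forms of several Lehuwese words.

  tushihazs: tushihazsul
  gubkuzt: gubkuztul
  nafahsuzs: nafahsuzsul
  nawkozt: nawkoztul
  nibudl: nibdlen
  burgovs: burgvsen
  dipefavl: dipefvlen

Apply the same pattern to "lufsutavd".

"lufsutavd" has second-to-last letter 'v'. The stems whose second-to-last letter is 'v' (burgovs → burgvsen, dipefavl → dipefvlen) delete the last vowel and add -en.
The other pattern: stems whose second-to-last letter is 'z' add -ul.
So lufsutavd → lufsutvden.

lufsutvden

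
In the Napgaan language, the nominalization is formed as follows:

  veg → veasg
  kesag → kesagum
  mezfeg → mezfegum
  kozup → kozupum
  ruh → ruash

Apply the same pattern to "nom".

noasm

veg and mezfeg both end in -g yet inflect differently (veasg, mezfegum), so the final letter is not what conditions the rule; the number of vowels is.
"nom" has 1 vowel. The stems with 1 vowel (veg → veasg, ruh → ruash) insert -as- after the first vowel.
So nom → noasm.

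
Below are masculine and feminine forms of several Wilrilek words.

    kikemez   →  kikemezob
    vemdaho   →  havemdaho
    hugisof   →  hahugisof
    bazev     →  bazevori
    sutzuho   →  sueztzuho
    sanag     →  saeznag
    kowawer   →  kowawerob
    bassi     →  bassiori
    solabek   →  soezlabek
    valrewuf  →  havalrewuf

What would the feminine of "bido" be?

sutzuho and vemdaho both end in -o yet inflect differently (sueztzuho, havemdaho), so the final letter is not what conditions the rule; the first letter is.
"bido" begins with b-. The stems beginning with b- (bassi → bassiori, bazev → bazevori) add -ori.
The other patterns: stems beginning with s- insert -ez- after the first vowel; stems beginning with k- add -ob; stems beginning with h- or v- add the prefix ha-.
So bido → bidoori.

bidoori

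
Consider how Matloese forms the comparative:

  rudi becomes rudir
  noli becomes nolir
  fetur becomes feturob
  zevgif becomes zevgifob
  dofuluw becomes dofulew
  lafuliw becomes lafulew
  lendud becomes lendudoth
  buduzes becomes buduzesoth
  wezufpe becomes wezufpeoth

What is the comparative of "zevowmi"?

zevowmir

rudi and zevgif both have last vowel 'i' yet inflect differently (rudir, zevgifob), so the last vowel is not what conditions the rule; the final letter is.
"zevowmi" ends in -i. The stems ending in -i (rudi → rudir, noli → nolir) drop the final letter and add -ir.
The other patterns: stems ending in -f or -r add -ob; stems ending in -w change the last vowel to 'e'; stems ending in -d, -e or -s add -oth.
So zevowmi → zevowmir.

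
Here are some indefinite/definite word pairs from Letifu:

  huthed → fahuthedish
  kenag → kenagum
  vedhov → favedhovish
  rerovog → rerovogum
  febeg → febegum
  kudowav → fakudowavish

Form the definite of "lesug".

rerovog and vedhov both have last vowel 'o' yet inflect differently (rerovogum, favedhovish), so the last vowel is not what conditions the rule; the final letter is.
"lesug" ends in -g. The stems ending in -g (febeg → febegum, kenag → kenagum, rerovog → rerovogum) add -um.
The other pattern: stems ending in -d or -v add fa- … -ish around the stem.
So lesug → lesugum.

lesugum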